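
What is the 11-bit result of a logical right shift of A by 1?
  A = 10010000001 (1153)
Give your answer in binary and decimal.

Logical shift right by 1: drop the bottom 1 bit(s), prepend 1 zero(s) on the left.
  10010000001  ->  keep [1001000000], discard [1], prepend 0
= 01001000000

Answer: 01001000000 (576)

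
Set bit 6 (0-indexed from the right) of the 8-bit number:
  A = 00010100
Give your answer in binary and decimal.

Mask = 1 << 6 = 01000000
Bit 6 of A is 0, so OR-ing with the mask flips it to 1.
  00010100
| 01000000
----------
  01010100

Answer: 01010100 (84)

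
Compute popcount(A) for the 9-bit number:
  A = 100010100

100010100
1-bits at positions (from bit 0 = LSB): 2, 4, 8
Count = 3

Answer: 3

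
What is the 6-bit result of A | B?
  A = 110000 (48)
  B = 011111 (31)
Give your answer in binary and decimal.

Apply | to each column (1 where either bit is 1):
  110000
| 011111
--------
  111111

Answer: 111111 (63)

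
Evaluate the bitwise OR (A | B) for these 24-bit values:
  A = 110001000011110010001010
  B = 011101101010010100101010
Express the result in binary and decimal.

Apply | to each column (1 where either bit is 1):
  110001000011110010001010
| 011101101010010100101010
--------------------------
  111101101011110110101010

Answer: 111101101011110110101010 (16170410)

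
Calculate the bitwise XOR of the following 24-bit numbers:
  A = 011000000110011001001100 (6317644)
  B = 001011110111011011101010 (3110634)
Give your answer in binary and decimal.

Apply ^ to each column (1 where bits differ):
  011000000110011001001100
^ 001011110111011011101010
--------------------------
  010011110001000010100110

Answer: 010011110001000010100110 (5181606)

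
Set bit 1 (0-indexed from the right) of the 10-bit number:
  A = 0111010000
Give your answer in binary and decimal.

Mask = 1 << 1 = 0000000010
Bit 1 of A is 0, so OR-ing with the mask flips it to 1.
  0111010000
| 0000000010
------------
  0111010010

Answer: 0111010010 (466)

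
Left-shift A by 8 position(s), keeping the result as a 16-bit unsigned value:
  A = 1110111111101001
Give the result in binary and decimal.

Shift left by 8: drop the top 8 bit(s), append 8 zero(s) on the right.
  1110111111101001  ->  discard [11101111], keep [11101001], append 00000000
= 1110100100000000

Answer: 1110100100000000 (59648)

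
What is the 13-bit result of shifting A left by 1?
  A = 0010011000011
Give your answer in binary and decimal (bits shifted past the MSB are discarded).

Shift left by 1: drop the top 1 bit(s), append 1 zero(s) on the right.
  0010011000011  ->  discard [0], keep [010011000011], append 0
= 0100110000110

Answer: 0100110000110 (2438)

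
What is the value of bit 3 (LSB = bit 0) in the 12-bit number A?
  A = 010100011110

Bit 3 is the 4th from the right.
  010100011110
          ^
That bit is 1.

Answer: 1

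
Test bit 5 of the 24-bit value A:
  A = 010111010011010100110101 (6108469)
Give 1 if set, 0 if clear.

Bit 5 is the 6th from the right.
  010111010011010100110101
                    ^
That bit is 1.

Answer: 1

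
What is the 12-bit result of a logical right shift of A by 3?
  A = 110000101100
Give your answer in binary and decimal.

Logical shift right by 3: drop the bottom 3 bit(s), prepend 3 zero(s) on the left.
  110000101100  ->  keep [110000101], discard [100], prepend 000
= 000110000101

Answer: 000110000101 (389)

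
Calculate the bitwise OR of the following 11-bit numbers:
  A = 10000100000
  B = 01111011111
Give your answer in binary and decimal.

Apply | to each column (1 where either bit is 1):
  10000100000
| 01111011111
-------------
  11111111111

Answer: 11111111111 (2047)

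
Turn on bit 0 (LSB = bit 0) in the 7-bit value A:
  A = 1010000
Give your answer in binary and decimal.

Mask = 1 << 0 = 0000001
Bit 0 of A is 0, so OR-ing with the mask flips it to 1.
  1010000
| 0000001
---------
  1010001

Answer: 1010001 (81)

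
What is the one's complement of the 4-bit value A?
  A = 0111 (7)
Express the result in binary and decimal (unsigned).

Flip each bit (0->1, 1->0):
  0111
  1000

Answer: 1000 (8)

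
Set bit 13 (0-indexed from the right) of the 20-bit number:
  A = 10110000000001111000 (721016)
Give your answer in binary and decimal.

Mask = 1 << 13 = 00000010000000000000
Bit 13 of A is 0, so OR-ing with the mask flips it to 1.
  10110000000001111000
| 00000010000000000000
----------------------
  10110010000001111000

Answer: 10110010000001111000 (729208)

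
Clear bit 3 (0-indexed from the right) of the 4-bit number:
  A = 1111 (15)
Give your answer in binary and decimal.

Mask = ~(1 << 3) = 0111
Bit 3 of A is 1, so AND-ing with the mask clears it to 0.
  1111
& 0111
------
  0111

Answer: 0111 (7)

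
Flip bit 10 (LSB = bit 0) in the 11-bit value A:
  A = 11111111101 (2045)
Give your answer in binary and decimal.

Mask = 1 << 10 = 10000000000
Bit 10 of A is 1; XOR with the mask flips it to 0.
  11111111101
^ 10000000000
-------------
  01111111101

Answer: 01111111101 (1021)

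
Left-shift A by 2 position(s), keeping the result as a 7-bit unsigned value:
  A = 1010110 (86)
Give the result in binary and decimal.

Shift left by 2: drop the top 2 bit(s), append 2 zero(s) on the right.
  1010110  ->  discard [10], keep [10110], append 00
= 1011000

Answer: 1011000 (88)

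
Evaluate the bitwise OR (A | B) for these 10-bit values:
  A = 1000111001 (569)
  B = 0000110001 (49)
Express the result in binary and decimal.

Apply | to each column (1 where either bit is 1):
  1000111001
| 0000110001
------------
  1000111001

Answer: 1000111001 (569)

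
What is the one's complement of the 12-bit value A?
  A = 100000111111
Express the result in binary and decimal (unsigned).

Flip each bit (0->1, 1->0):
  100000111111
  011111000000

Answer: 011111000000 (1984)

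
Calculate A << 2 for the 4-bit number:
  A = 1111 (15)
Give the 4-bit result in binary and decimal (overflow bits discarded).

Shift left by 2: drop the top 2 bit(s), append 2 zero(s) on the right.
  1111  ->  discard [11], keep [11], append 00
= 1100

Answer: 1100 (12)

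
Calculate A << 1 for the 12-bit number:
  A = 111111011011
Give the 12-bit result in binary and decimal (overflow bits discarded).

Shift left by 1: drop the top 1 bit(s), append 1 zero(s) on the right.
  111111011011  ->  discard [1], keep [11111011011], append 0
= 111110110110

Answer: 111110110110 (4022)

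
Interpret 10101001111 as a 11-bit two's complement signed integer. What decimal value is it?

MSB is 1, so the value is negative. Find the magnitude:
1. Invert bits:  01010110000
2. Add 1:        01010110001  = 689
3. Apply sign:   -689

Answer: -689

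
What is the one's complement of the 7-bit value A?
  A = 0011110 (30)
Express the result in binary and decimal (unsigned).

Flip each bit (0->1, 1->0):
  0011110
  1100001

Answer: 1100001 (97)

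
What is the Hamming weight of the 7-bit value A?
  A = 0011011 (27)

0011011
1-bits at positions (from bit 0 = LSB): 0, 1, 3, 4
Count = 4

Answer: 4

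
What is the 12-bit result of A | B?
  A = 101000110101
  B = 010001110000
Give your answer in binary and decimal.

Apply | to each column (1 where either bit is 1):
  101000110101
| 010001110000
--------------
  111001110101

Answer: 111001110101 (3701)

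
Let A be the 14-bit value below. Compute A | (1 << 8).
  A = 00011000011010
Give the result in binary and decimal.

Mask = 1 << 8 = 00000100000000
Bit 8 of A is 0, so OR-ing with the mask flips it to 1.
  00011000011010
| 00000100000000
----------------
  00011100011010

Answer: 00011100011010 (1818)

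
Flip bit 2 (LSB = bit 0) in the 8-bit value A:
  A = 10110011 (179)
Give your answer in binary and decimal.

Mask = 1 << 2 = 00000100
Bit 2 of A is 0; XOR with the mask flips it to 1.
  10110011
^ 00000100
----------
  10110111

Answer: 10110111 (183)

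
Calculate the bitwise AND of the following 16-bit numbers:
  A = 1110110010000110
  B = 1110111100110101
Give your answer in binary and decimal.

Apply & to each column (1 only where both bits are 1):
  1110110010000110
& 1110111100110101
------------------
  1110110000000100

Answer: 1110110000000100 (60420)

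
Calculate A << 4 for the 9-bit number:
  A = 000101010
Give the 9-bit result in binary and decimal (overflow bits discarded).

Shift left by 4: drop the top 4 bit(s), append 4 zero(s) on the right.
  000101010  ->  discard [0001], keep [01010], append 0000
= 010100000

Answer: 010100000 (160)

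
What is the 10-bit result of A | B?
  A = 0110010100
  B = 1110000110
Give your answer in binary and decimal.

Apply | to each column (1 where either bit is 1):
  0110010100
| 1110000110
------------
  1110010110

Answer: 1110010110 (918)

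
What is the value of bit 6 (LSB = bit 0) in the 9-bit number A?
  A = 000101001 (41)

Bit 6 is the 7th from the right.
  000101001
    ^
That bit is 0.

Answer: 0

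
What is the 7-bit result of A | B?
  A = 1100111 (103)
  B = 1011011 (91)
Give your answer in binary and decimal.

Apply | to each column (1 where either bit is 1):
  1100111
| 1011011
---------
  1111111

Answer: 1111111 (127)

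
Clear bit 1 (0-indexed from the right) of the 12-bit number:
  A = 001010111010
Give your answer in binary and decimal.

Mask = ~(1 << 1) = 111111111101
Bit 1 of A is 1, so AND-ing with the mask clears it to 0.
  001010111010
& 111111111101
--------------
  001010111000

Answer: 001010111000 (696)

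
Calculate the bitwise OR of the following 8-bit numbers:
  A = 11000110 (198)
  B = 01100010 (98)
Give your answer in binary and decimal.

Apply | to each column (1 where either bit is 1):
  11000110
| 01100010
----------
  11100110

Answer: 11100110 (230)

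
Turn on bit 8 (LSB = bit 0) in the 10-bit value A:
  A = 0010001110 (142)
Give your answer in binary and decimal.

Mask = 1 << 8 = 0100000000
Bit 8 of A is 0, so OR-ing with the mask flips it to 1.
  0010001110
| 0100000000
------------
  0110001110

Answer: 0110001110 (398)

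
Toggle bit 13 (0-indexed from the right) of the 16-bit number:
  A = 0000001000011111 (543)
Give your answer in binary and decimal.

Mask = 1 << 13 = 0010000000000000
Bit 13 of A is 0; XOR with the mask flips it to 1.
  0000001000011111
^ 0010000000000000
------------------
  0010001000011111

Answer: 0010001000011111 (8735)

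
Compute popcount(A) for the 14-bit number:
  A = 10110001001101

10110001001101
1-bits at positions (from bit 0 = LSB): 0, 2, 3, 6, 10, 11, 13
Count = 7

Answer: 7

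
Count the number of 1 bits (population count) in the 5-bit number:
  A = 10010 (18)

10010
1-bits at positions (from bit 0 = LSB): 1, 4
Count = 2

Answer: 2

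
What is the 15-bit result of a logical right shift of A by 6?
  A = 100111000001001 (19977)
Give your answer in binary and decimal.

Logical shift right by 6: drop the bottom 6 bit(s), prepend 6 zero(s) on the left.
  100111000001001  ->  keep [100111000], discard [001001], prepend 000000
= 000000100111000

Answer: 000000100111000 (312)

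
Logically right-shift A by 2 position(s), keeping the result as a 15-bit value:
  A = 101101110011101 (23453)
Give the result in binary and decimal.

Logical shift right by 2: drop the bottom 2 bit(s), prepend 2 zero(s) on the left.
  101101110011101  ->  keep [1011011100111], discard [01], prepend 00
= 001011011100111

Answer: 001011011100111 (5863)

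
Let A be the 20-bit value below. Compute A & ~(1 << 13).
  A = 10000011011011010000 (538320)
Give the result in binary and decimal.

Mask = ~(1 << 13) = 11111101111111111111
Bit 13 of A is 1, so AND-ing with the mask clears it to 0.
  10000011011011010000
& 11111101111111111111
----------------------
  10000001011011010000

Answer: 10000001011011010000 (530128)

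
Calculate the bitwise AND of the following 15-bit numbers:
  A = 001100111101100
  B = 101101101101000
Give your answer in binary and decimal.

Apply & to each column (1 only where both bits are 1):
  001100111101100
& 101101101101000
-----------------
  001100101101000

Answer: 001100101101000 (6504)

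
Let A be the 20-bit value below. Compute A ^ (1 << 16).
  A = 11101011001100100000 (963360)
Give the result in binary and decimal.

Mask = 1 << 16 = 00010000000000000000
Bit 16 of A is 0; XOR with the mask flips it to 1.
  11101011001100100000
^ 00010000000000000000
----------------------
  11111011001100100000

Answer: 11111011001100100000 (1028896)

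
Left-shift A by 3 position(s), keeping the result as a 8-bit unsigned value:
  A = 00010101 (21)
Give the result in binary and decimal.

Shift left by 3: drop the top 3 bit(s), append 3 zero(s) on the right.
  00010101  ->  discard [000], keep [10101], append 000
= 10101000

Answer: 10101000 (168)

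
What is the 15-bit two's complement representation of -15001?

1. Binary of +15001:  011101010011001
2. Invert bits:     100010101100110
3. Add 1:           100010101100111

Answer: 100010101100111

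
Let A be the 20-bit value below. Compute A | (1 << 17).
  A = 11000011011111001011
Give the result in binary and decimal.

Mask = 1 << 17 = 00100000000000000000
Bit 17 of A is 0, so OR-ing with the mask flips it to 1.
  11000011011111001011
| 00100000000000000000
----------------------
  11100011011111001011

Answer: 11100011011111001011 (931787)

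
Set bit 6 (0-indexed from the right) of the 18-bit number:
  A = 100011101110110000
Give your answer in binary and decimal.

Mask = 1 << 6 = 000000000001000000
Bit 6 of A is 0, so OR-ing with the mask flips it to 1.
  100011101110110000
| 000000000001000000
--------------------
  100011101111110000

Answer: 100011101111110000 (146416)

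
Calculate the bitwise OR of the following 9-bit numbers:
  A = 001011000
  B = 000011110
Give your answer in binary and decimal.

Apply | to each column (1 where either bit is 1):
  001011000
| 000011110
-----------
  001011110

Answer: 001011110 (94)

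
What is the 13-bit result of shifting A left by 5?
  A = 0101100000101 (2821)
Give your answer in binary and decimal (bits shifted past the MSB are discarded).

Shift left by 5: drop the top 5 bit(s), append 5 zero(s) on the right.
  0101100000101  ->  discard [01011], keep [00000101], append 00000
= 0000010100000

Answer: 0000010100000 (160)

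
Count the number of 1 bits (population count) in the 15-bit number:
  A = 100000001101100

100000001101100
1-bits at positions (from bit 0 = LSB): 2, 3, 5, 6, 14
Count = 5

Answer: 5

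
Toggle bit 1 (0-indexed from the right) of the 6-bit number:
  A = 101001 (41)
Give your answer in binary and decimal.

Mask = 1 << 1 = 000010
Bit 1 of A is 0; XOR with the mask flips it to 1.
  101001
^ 000010
--------
  101011

Answer: 101011 (43)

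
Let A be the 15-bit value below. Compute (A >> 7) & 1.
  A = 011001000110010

Bit 7 is the 8th from the right.
  011001000110010
         ^
That bit is 0.

Answer: 0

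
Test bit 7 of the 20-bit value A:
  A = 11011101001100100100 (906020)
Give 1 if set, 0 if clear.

Bit 7 is the 8th from the right.
  11011101001100100100
              ^
That bit is 0.

Answer: 0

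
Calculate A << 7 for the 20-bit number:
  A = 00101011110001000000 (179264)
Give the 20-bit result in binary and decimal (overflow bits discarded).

Shift left by 7: drop the top 7 bit(s), append 7 zero(s) on the right.
  00101011110001000000  ->  discard [0010101], keep [1110001000000], append 0000000
= 11100010000000000000

Answer: 11100010000000000000 (925696)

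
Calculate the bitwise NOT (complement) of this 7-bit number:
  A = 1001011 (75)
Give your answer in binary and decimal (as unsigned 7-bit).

Flip each bit (0->1, 1->0):
  1001011
  0110100

Answer: 0110100 (52)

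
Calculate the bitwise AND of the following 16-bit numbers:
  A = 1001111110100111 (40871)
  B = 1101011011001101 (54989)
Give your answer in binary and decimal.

Apply & to each column (1 only where both bits are 1):
  1001111110100111
& 1101011011001101
------------------
  1001011010000101

Answer: 1001011010000101 (38533)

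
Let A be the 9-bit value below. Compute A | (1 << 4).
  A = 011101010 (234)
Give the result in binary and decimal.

Mask = 1 << 4 = 000010000
Bit 4 of A is 0, so OR-ing with the mask flips it to 1.
  011101010
| 000010000
-----------
  011111010

Answer: 011111010 (250)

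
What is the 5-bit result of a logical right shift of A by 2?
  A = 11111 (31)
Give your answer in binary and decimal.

Logical shift right by 2: drop the bottom 2 bit(s), prepend 2 zero(s) on the left.
  11111  ->  keep [111], discard [11], prepend 00
= 00111

Answer: 00111 (7)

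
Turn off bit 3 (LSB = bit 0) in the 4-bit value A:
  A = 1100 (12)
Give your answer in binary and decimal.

Mask = ~(1 << 3) = 0111
Bit 3 of A is 1, so AND-ing with the mask clears it to 0.
  1100
& 0111
------
  0100

Answer: 0100 (4)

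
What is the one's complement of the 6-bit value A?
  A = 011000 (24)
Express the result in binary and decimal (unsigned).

Flip each bit (0->1, 1->0):
  011000
  100111

Answer: 100111 (39)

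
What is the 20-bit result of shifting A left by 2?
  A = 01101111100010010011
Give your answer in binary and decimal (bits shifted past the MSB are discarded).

Shift left by 2: drop the top 2 bit(s), append 2 zero(s) on the right.
  01101111100010010011  ->  discard [01], keep [101111100010010011], append 00
= 10111110001001001100

Answer: 10111110001001001100 (778828)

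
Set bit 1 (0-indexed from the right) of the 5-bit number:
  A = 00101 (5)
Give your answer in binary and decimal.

Mask = 1 << 1 = 00010
Bit 1 of A is 0, so OR-ing with the mask flips it to 1.
  00101
| 00010
-------
  00111

Answer: 00111 (7)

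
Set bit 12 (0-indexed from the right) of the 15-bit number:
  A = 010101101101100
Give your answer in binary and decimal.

Mask = 1 << 12 = 001000000000000
Bit 12 of A is 0, so OR-ing with the mask flips it to 1.
  010101101101100
| 001000000000000
-----------------
  011101101101100

Answer: 011101101101100 (15212)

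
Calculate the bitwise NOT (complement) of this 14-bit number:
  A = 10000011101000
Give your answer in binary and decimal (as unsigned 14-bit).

Flip each bit (0->1, 1->0):
  10000011101000
  01111100010111

Answer: 01111100010111 (7959)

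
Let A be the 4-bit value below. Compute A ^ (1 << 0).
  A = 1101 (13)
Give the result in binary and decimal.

Mask = 1 << 0 = 0001
Bit 0 of A is 1; XOR with the mask flips it to 0.
  1101
^ 0001
------
  1100

Answer: 1100 (12)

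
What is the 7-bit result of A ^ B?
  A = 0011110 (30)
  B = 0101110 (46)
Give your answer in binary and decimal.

Apply ^ to each column (1 where bits differ):
  0011110
^ 0101110
---------
  0110000

Answer: 0110000 (48)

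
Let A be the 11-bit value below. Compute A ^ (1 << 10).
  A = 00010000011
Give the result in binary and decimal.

Mask = 1 << 10 = 10000000000
Bit 10 of A is 0; XOR with the mask flips it to 1.
  00010000011
^ 10000000000
-------------
  10010000011

Answer: 10010000011 (1155)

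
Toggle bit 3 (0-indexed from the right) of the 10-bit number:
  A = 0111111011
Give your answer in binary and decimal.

Mask = 1 << 3 = 0000001000
Bit 3 of A is 1; XOR with the mask flips it to 0.
  0111111011
^ 0000001000
------------
  0111110011

Answer: 0111110011 (499)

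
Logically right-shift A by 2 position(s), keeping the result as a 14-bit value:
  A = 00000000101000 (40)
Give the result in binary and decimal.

Logical shift right by 2: drop the bottom 2 bit(s), prepend 2 zero(s) on the left.
  00000000101000  ->  keep [000000001010], discard [00], prepend 00
= 00000000001010

Answer: 00000000001010 (10)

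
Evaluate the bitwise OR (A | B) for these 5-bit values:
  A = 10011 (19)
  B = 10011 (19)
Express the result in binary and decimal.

Apply | to each column (1 where either bit is 1):
  10011
| 10011
-------
  10011

Answer: 10011 (19)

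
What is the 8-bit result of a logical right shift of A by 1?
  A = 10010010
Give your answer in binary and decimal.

Logical shift right by 1: drop the bottom 1 bit(s), prepend 1 zero(s) on the left.
  10010010  ->  keep [1001001], discard [0], prepend 0
= 01001001

Answer: 01001001 (73)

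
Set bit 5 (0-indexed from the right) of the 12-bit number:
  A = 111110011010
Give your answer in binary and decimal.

Mask = 1 << 5 = 000000100000
Bit 5 of A is 0, so OR-ing with the mask flips it to 1.
  111110011010
| 000000100000
--------------
  111110111010

Answer: 111110111010 (4026)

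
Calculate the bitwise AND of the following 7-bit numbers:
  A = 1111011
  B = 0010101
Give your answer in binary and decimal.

Apply & to each column (1 only where both bits are 1):
  1111011
& 0010101
---------
  0010001

Answer: 0010001 (17)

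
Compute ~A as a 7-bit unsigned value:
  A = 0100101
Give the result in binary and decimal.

Flip each bit (0->1, 1->0):
  0100101
  1011010

Answer: 1011010 (90)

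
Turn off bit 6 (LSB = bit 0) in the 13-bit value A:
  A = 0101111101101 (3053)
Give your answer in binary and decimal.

Mask = ~(1 << 6) = 1111110111111
Bit 6 of A is 1, so AND-ing with the mask clears it to 0.
  0101111101101
& 1111110111111
---------------
  0101110101101

Answer: 0101110101101 (2989)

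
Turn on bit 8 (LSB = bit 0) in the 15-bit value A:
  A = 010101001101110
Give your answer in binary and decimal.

Mask = 1 << 8 = 000000100000000
Bit 8 of A is 0, so OR-ing with the mask flips it to 1.
  010101001101110
| 000000100000000
-----------------
  010101101101110

Answer: 010101101101110 (11118)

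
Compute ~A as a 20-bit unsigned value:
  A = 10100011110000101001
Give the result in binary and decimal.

Flip each bit (0->1, 1->0):
  10100011110000101001
  01011100001111010110

Answer: 01011100001111010110 (377814)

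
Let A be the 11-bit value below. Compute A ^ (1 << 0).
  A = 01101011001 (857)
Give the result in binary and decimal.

Mask = 1 << 0 = 00000000001
Bit 0 of A is 1; XOR with the mask flips it to 0.
  01101011001
^ 00000000001
-------------
  01101011000

Answer: 01101011000 (856)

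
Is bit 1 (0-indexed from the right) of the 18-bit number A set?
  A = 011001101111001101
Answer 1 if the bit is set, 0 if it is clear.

Bit 1 is the 2nd from the right.
  011001101111001101
                  ^
That bit is 0.

Answer: 0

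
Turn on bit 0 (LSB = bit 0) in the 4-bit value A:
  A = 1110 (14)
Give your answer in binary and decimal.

Mask = 1 << 0 = 0001
Bit 0 of A is 0, so OR-ing with the mask flips it to 1.
  1110
| 0001
------
  1111

Answer: 1111 (15)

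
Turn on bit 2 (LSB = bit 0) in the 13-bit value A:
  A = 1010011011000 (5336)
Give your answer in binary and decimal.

Mask = 1 << 2 = 0000000000100
Bit 2 of A is 0, so OR-ing with the mask flips it to 1.
  1010011011000
| 0000000000100
---------------
  1010011011100

Answer: 1010011011100 (5340)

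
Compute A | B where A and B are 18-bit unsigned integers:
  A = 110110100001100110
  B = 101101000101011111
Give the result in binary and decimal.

Apply | to each column (1 where either bit is 1):
  110110100001100110
| 101101000101011111
--------------------
  111111100101111111

Answer: 111111100101111111 (260479)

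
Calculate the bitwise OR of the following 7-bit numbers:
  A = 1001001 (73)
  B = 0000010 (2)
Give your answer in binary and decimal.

Apply | to each column (1 where either bit is 1):
  1001001
| 0000010
---------
  1001011

Answer: 1001011 (75)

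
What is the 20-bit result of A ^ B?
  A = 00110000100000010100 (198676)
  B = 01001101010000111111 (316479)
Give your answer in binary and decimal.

Apply ^ to each column (1 where bits differ):
  00110000100000010100
^ 01001101010000111111
----------------------
  01111101110000101011

Answer: 01111101110000101011 (515115)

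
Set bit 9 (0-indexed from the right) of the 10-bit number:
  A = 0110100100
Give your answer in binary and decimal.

Mask = 1 << 9 = 1000000000
Bit 9 of A is 0, so OR-ing with the mask flips it to 1.
  0110100100
| 1000000000
------------
  1110100100

Answer: 1110100100 (932)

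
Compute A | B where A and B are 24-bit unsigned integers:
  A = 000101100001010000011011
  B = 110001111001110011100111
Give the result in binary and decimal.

Apply | to each column (1 where either bit is 1):
  000101100001010000011011
| 110001111001110011100111
--------------------------
  110101111001110011111111

Answer: 110101111001110011111111 (14130431)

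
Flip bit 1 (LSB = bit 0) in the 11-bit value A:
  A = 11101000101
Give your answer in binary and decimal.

Mask = 1 << 1 = 00000000010
Bit 1 of A is 0; XOR with the mask flips it to 1.
  11101000101
^ 00000000010
-------------
  11101000111

Answer: 11101000111 (1863)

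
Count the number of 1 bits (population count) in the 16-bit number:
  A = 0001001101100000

0001001101100000
1-bits at positions (from bit 0 = LSB): 5, 6, 8, 9, 12
Count = 5

Answer: 5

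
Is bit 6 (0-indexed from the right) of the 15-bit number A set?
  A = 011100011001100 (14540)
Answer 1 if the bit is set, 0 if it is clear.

Bit 6 is the 7th from the right.
  011100011001100
          ^
That bit is 1.

Answer: 1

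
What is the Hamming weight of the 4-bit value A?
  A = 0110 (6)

0110
1-bits at positions (from bit 0 = LSB): 1, 2
Count = 2

Answer: 2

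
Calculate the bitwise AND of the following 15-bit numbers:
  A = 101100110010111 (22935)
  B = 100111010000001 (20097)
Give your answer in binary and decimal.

Apply & to each column (1 only where both bits are 1):
  101100110010111
& 100111010000001
-----------------
  100100010000001

Answer: 100100010000001 (18561)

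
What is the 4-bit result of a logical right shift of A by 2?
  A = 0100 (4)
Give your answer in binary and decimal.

Logical shift right by 2: drop the bottom 2 bit(s), prepend 2 zero(s) on the left.
  0100  ->  keep [01], discard [00], prepend 00
= 0001

Answer: 0001 (1)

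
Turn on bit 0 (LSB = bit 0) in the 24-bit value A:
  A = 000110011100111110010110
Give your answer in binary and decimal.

Mask = 1 << 0 = 000000000000000000000001
Bit 0 of A is 0, so OR-ing with the mask flips it to 1.
  000110011100111110010110
| 000000000000000000000001
--------------------------
  000110011100111110010111

Answer: 000110011100111110010111 (1691543)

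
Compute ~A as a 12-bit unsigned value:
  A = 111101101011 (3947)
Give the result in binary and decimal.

Flip each bit (0->1, 1->0):
  111101101011
  000010010100

Answer: 000010010100 (148)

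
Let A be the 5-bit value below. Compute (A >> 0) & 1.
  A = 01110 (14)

Bit 0 is the 1st from the right.
  01110
      ^
That bit is 0.

Answer: 0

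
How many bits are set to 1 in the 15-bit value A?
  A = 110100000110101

110100000110101
1-bits at positions (from bit 0 = LSB): 0, 2, 4, 5, 11, 13, 14
Count = 7

Answer: 7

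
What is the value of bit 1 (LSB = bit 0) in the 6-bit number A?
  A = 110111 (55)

Bit 1 is the 2nd from the right.
  110111
      ^
That bit is 1.

Answer: 1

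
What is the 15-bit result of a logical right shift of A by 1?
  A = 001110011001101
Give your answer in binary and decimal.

Logical shift right by 1: drop the bottom 1 bit(s), prepend 1 zero(s) on the left.
  001110011001101  ->  keep [00111001100110], discard [1], prepend 0
= 000111001100110

Answer: 000111001100110 (3686)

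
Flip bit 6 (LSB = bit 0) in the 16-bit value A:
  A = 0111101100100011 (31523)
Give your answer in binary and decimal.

Mask = 1 << 6 = 0000000001000000
Bit 6 of A is 0; XOR with the mask flips it to 1.
  0111101100100011
^ 0000000001000000
------------------
  0111101101100011

Answer: 0111101101100011 (31587)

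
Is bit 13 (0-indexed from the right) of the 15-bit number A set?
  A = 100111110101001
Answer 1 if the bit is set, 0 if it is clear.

Bit 13 is the 14th from the right.
  100111110101001
   ^
That bit is 0.

Answer: 0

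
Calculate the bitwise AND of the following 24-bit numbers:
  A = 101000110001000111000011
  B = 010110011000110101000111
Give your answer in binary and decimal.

Apply & to each column (1 only where both bits are 1):
  101000110001000111000011
& 010110011000110101000111
--------------------------
  000000010000000101000011

Answer: 000000010000000101000011 (65859)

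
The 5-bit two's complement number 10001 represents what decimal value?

MSB is 1, so the value is negative. Find the magnitude:
1. Invert bits:  01110
2. Add 1:        01111  = 15
3. Apply sign:   -15

Answer: -15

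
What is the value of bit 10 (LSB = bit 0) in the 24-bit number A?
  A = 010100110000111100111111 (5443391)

Bit 10 is the 11th from the right.
  010100110000111100111111
               ^
That bit is 1.

Answer: 1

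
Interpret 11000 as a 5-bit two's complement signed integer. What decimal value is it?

MSB is 1, so the value is negative. Find the magnitude:
1. Invert bits:  00111
2. Add 1:        01000  = 8
3. Apply sign:   -8

Answer: -8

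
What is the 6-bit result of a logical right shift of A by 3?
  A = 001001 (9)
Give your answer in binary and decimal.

Logical shift right by 3: drop the bottom 3 bit(s), prepend 3 zero(s) on the left.
  001001  ->  keep [001], discard [001], prepend 000
= 000001

Answer: 000001 (1)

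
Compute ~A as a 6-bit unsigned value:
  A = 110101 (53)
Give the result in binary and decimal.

Flip each bit (0->1, 1->0):
  110101
  001010

Answer: 001010 (10)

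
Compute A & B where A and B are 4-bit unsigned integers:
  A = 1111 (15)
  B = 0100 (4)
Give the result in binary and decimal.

Apply & to each column (1 only where both bits are 1):
  1111
& 0100
------
  0100

Answer: 0100 (4)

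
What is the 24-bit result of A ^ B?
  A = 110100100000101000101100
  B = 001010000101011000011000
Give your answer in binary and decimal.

Apply ^ to each column (1 where bits differ):
  110100100000101000101100
^ 001010000101011000011000
--------------------------
  111110100101110000110100

Answer: 111110100101110000110100 (16407604)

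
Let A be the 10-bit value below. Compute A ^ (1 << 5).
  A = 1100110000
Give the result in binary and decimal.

Mask = 1 << 5 = 0000100000
Bit 5 of A is 1; XOR with the mask flips it to 0.
  1100110000
^ 0000100000
------------
  1100010000

Answer: 1100010000 (784)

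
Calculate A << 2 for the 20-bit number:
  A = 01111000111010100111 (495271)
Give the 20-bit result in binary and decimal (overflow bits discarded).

Shift left by 2: drop the top 2 bit(s), append 2 zero(s) on the right.
  01111000111010100111  ->  discard [01], keep [111000111010100111], append 00
= 11100011101010011100

Answer: 11100011101010011100 (932508)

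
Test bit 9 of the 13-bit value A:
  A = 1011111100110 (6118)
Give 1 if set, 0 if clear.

Bit 9 is the 10th from the right.
  1011111100110
     ^
That bit is 1.

Answer: 1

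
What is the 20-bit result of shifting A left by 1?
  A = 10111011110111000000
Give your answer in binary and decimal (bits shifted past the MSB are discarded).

Shift left by 1: drop the top 1 bit(s), append 1 zero(s) on the right.
  10111011110111000000  ->  discard [1], keep [0111011110111000000], append 0
= 01110111101110000000

Answer: 01110111101110000000 (490368)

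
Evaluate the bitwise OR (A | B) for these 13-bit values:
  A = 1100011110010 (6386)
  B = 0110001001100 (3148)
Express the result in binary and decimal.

Apply | to each column (1 where either bit is 1):
  1100011110010
| 0110001001100
---------------
  1110011111110

Answer: 1110011111110 (7422)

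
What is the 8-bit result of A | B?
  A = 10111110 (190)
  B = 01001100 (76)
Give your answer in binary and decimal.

Apply | to each column (1 where either bit is 1):
  10111110
| 01001100
----------
  11111110

Answer: 11111110 (254)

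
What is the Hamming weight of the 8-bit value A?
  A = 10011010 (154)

10011010
1-bits at positions (from bit 0 = LSB): 1, 3, 4, 7
Count = 4

Answer: 4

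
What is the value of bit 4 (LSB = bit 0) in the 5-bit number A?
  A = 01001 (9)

Bit 4 is the 5th from the right.
  01001
  ^
That bit is 0.

Answer: 0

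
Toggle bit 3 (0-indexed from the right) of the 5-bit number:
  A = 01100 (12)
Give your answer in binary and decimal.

Mask = 1 << 3 = 01000
Bit 3 of A is 1; XOR with the mask flips it to 0.
  01100
^ 01000
-------
  00100

Answer: 00100 (4)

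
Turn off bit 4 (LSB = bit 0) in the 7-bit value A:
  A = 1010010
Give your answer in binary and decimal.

Mask = ~(1 << 4) = 1101111
Bit 4 of A is 1, so AND-ing with the mask clears it to 0.
  1010010
& 1101111
---------
  1000010

Answer: 1000010 (66)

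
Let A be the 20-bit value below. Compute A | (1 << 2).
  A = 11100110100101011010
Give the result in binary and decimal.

Mask = 1 << 2 = 00000000000000000100
Bit 2 of A is 0, so OR-ing with the mask flips it to 1.
  11100110100101011010
| 00000000000000000100
----------------------
  11100110100101011110

Answer: 11100110100101011110 (944478)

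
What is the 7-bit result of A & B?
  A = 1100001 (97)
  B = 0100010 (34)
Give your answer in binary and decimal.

Apply & to each column (1 only where both bits are 1):
  1100001
& 0100010
---------
  0100000

Answer: 0100000 (32)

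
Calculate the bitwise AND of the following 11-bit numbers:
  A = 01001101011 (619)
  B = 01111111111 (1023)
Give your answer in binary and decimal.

Apply & to each column (1 only where both bits are 1):
  01001101011
& 01111111111
-------------
  01001101011

Answer: 01001101011 (619)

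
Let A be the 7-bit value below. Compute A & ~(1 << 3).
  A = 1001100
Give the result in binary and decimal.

Mask = ~(1 << 3) = 1110111
Bit 3 of A is 1, so AND-ing with the mask clears it to 0.
  1001100
& 1110111
---------
  1000100

Answer: 1000100 (68)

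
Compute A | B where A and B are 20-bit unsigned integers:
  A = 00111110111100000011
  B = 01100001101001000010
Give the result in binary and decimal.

Apply | to each column (1 where either bit is 1):
  00111110111100000011
| 01100001101001000010
----------------------
  01111111111101000011

Answer: 01111111111101000011 (524099)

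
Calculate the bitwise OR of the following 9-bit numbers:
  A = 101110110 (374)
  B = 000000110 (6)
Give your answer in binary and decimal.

Apply | to each column (1 where either bit is 1):
  101110110
| 000000110
-----------
  101110110

Answer: 101110110 (374)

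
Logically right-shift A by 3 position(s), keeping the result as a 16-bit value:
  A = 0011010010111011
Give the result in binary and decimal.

Logical shift right by 3: drop the bottom 3 bit(s), prepend 3 zero(s) on the left.
  0011010010111011  ->  keep [0011010010111], discard [011], prepend 000
= 0000011010010111

Answer: 0000011010010111 (1687)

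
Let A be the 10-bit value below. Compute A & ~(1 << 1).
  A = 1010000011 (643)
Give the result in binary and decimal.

Mask = ~(1 << 1) = 1111111101
Bit 1 of A is 1, so AND-ing with the mask clears it to 0.
  1010000011
& 1111111101
------------
  1010000001

Answer: 1010000001 (641)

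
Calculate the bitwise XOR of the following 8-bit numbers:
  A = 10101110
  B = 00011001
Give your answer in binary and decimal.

Apply ^ to each column (1 where bits differ):
  10101110
^ 00011001
----------
  10110111

Answer: 10110111 (183)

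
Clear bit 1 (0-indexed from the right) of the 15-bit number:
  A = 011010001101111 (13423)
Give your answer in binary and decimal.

Mask = ~(1 << 1) = 111111111111101
Bit 1 of A is 1, so AND-ing with the mask clears it to 0.
  011010001101111
& 111111111111101
-----------------
  011010001101101

Answer: 011010001101101 (13421)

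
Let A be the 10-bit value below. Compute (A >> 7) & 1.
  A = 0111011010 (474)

Bit 7 is the 8th from the right.
  0111011010
    ^
That bit is 1.

Answer: 1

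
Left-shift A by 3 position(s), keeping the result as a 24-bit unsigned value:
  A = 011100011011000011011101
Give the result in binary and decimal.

Shift left by 3: drop the top 3 bit(s), append 3 zero(s) on the right.
  011100011011000011011101  ->  discard [011], keep [100011011000011011101], append 000
= 100011011000011011101000

Answer: 100011011000011011101000 (9275112)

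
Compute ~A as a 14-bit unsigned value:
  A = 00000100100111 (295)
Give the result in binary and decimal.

Flip each bit (0->1, 1->0):
  00000100100111
  11111011011000

Answer: 11111011011000 (16088)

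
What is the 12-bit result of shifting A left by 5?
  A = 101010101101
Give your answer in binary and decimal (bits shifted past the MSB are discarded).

Shift left by 5: drop the top 5 bit(s), append 5 zero(s) on the right.
  101010101101  ->  discard [10101], keep [0101101], append 00000
= 010110100000

Answer: 010110100000 (1440)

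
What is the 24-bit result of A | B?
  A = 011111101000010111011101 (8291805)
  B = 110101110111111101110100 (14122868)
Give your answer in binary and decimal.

Apply | to each column (1 where either bit is 1):
  011111101000010111011101
| 110101110111111101110100
--------------------------
  111111111111111111111101

Answer: 111111111111111111111101 (16777213)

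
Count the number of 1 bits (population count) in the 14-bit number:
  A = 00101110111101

00101110111101
1-bits at positions (from bit 0 = LSB): 0, 2, 3, 4, 5, 7, 8, 9, 11
Count = 9

Answer: 9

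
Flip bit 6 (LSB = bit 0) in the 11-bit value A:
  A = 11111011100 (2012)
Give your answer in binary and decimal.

Mask = 1 << 6 = 00001000000
Bit 6 of A is 1; XOR with the mask flips it to 0.
  11111011100
^ 00001000000
-------------
  11110011100

Answer: 11110011100 (1948)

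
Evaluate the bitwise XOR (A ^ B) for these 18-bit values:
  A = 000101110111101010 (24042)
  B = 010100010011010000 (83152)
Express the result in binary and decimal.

Apply ^ to each column (1 where bits differ):
  000101110111101010
^ 010100010011010000
--------------------
  010001100100111010

Answer: 010001100100111010 (71994)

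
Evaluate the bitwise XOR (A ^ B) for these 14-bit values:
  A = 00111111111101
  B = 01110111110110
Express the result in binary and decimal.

Apply ^ to each column (1 where bits differ):
  00111111111101
^ 01110111110110
----------------
  01001000001011

Answer: 01001000001011 (4619)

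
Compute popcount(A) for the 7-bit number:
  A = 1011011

1011011
1-bits at positions (from bit 0 = LSB): 0, 1, 3, 4, 6
Count = 5

Answer: 5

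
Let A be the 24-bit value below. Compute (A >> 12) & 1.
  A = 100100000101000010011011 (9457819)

Bit 12 is the 13th from the right.
  100100000101000010011011
             ^
That bit is 1.

Answer: 1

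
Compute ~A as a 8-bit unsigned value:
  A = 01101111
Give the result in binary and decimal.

Flip each bit (0->1, 1->0):
  01101111
  10010000

Answer: 10010000 (144)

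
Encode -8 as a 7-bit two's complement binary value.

1. Binary of +8:  0001000
2. Invert bits:     1110111
3. Add 1:           1111000

Answer: 1111000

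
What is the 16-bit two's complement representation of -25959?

1. Binary of +25959:  0110010101100111
2. Invert bits:     1001101010011000
3. Add 1:           1001101010011001

Answer: 1001101010011001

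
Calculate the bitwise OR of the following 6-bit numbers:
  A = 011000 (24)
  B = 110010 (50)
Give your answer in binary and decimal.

Apply | to each column (1 where either bit is 1):
  011000
| 110010
--------
  111010

Answer: 111010 (58)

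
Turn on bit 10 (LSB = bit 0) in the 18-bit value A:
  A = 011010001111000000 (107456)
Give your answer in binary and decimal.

Mask = 1 << 10 = 000000010000000000
Bit 10 of A is 0, so OR-ing with the mask flips it to 1.
  011010001111000000
| 000000010000000000
--------------------
  011010011111000000

Answer: 011010011111000000 (108480)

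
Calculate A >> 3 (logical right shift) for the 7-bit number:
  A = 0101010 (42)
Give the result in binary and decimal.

Logical shift right by 3: drop the bottom 3 bit(s), prepend 3 zero(s) on the left.
  0101010  ->  keep [0101], discard [010], prepend 000
= 0000101

Answer: 0000101 (5)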